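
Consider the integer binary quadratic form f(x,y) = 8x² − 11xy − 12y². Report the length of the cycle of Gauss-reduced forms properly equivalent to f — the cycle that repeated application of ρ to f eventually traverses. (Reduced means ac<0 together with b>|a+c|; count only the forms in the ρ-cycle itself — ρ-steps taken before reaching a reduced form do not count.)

D = 505, ⌊√D⌋ = 22
descent: ρ → (-12,11,8)  [lands on river]
river: ρ → (8,21,-2)
river: ρ → (-2,19,18)
river: ρ → (18,17,-3)
river: ρ → (-3,19,12)
river: ρ → (12,5,-10)
river: ρ → (-10,15,7)
river: ρ → (7,13,-12)
ρ-cycle length = 8 (tail of 1 descent step not counted)

8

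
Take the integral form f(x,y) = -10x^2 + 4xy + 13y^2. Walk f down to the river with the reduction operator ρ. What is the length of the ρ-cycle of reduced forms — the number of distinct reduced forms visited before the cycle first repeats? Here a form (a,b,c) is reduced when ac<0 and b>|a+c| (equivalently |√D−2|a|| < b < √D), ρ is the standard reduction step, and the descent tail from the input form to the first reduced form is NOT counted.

D = 536, ⌊√D⌋ = 23
river: ρ → (13,22,-1)
river: ρ → (-1,22,13)
river: ρ → (13,4,-10)
river: ρ → (-10,16,7)
river: ρ → (7,12,-14)
river: ρ → (-14,16,5)
river: ρ → (5,14,-17)
river: ρ → (-17,20,2)
river: ρ → (2,20,-17)
river: ρ → (-17,14,5)
river: ρ → (5,16,-14)
river: ρ → (-14,12,7)
river: ρ → (7,16,-10)
river: ρ → (-10,4,13)
ρ-cycle length = 14 (tail of 0 descent steps not counted)

14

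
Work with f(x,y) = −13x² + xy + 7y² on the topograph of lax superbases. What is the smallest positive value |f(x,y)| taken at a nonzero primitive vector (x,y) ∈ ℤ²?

descent: ρ → (7,13,-7)  [lands on river]
river: ρ → (-7,15,5)
river: ρ → (5,15,-7)
river: ρ → (-7,13,7)
river: ρ → (7,15,-5)
river: ρ → (-5,15,7)
closes: descent 1, river 6
min |a| on river = 5

5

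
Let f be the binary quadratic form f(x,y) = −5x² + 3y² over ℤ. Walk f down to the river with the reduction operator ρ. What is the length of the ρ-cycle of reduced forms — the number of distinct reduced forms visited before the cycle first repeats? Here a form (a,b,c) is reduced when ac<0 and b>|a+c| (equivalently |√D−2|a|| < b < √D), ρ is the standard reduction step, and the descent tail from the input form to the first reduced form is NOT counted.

D = 60, ⌊√D⌋ = 7
descent: ρ → (3,6,-2)  [lands on river]
river: ρ → (-2,6,3)
ρ-cycle length = 2 (tail of 1 descent step not counted)

2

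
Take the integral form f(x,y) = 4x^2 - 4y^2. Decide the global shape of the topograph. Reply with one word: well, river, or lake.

D = b²−4ac = 0² − 4·4·(-4) = 64
D = 8² is a perfect square ⇒ form factors over ℤ ⇒ lakes

lake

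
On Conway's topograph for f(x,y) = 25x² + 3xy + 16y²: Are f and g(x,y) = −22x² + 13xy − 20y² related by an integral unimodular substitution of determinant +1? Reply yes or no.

D₁ = -1591, D₂ = -1591
f: flip: (25,3,16)→(16,-3,25)
f: reduced (well bottom): (16,-3,25) with a≤c, −a<b≤a
g is negative-definite; reduce −g:
−g: flip: (22,-13,20)→(20,13,22)
−g: reduced (well bottom): (20,13,22) with a≤c, −a<b≤a
flip sign back: reduced form of g is (-20,-13,-22)
reduced forms (16, -3, 25) vs (-20, -13, -22) ⇒ inequivalent

no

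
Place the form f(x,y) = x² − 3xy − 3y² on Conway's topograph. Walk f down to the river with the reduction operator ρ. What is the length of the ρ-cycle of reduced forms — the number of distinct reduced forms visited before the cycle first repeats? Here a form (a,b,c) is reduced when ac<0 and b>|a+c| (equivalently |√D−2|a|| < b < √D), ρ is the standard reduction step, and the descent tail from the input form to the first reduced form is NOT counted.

D = 21, ⌊√D⌋ = 4
descent: ρ → (-3,3,1)  [lands on river]
river: ρ → (1,3,-3)
ρ-cycle length = 2 (tail of 1 descent step not counted)

2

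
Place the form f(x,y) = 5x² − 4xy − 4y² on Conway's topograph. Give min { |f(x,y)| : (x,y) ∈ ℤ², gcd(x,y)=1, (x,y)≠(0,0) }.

descent: ρ → (-4,4,5)  [lands on river]
river: ρ → (5,6,-3)
river: ρ → (-3,6,5)
river: ρ → (5,4,-4)
closes: descent 1, river 4
min |a| on river = 3

3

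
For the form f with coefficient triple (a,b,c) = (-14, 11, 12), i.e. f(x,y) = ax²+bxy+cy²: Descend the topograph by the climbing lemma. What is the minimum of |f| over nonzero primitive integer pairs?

river: ρ → (12,13,-13)
river: ρ → (-13,13,12)
river: ρ → (12,11,-14)
river: ρ → (-14,17,9)
river: ρ → (9,19,-12)
river: ρ → (-12,5,16)
river: ρ → (16,27,-1)
river: ρ → (-1,27,16)
river: ρ → (16,5,-12)
river: ρ → (-12,19,9)
river: ρ → (9,17,-14)
river: ρ → (-14,11,12)
closes: descent 0, river 12
min |a| on river = 1

1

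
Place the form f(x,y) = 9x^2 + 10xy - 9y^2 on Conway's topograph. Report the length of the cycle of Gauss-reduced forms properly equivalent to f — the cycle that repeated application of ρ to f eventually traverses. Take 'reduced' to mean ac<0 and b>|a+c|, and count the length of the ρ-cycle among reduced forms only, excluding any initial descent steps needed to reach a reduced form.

D = 424, ⌊√D⌋ = 20
river: ρ → (-9,8,10)
river: ρ → (10,12,-7)
river: ρ → (-7,16,6)
river: ρ → (6,20,-1)
river: ρ → (-1,20,6)
river: ρ → (6,16,-7)
river: ρ → (-7,12,10)
river: ρ → (10,8,-9)
river: ρ → (-9,10,9)
river: ρ → (9,8,-10)
river: ρ → (-10,12,7)
river: ρ → (7,16,-6)
river: ρ → (-6,20,1)
river: ρ → (1,20,-6)
river: ρ → (-6,16,7)
river: ρ → (7,12,-10)
river: ρ → (-10,8,9)
river: ρ → (9,10,-9)
ρ-cycle length = 18 (tail of 0 descent steps not counted)

18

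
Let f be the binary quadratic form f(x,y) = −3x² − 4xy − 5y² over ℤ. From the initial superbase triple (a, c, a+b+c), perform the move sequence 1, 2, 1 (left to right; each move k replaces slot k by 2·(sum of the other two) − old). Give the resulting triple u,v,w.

start (-3,-5,-12) = (f(1,0),f(0,1),f(1,1))
replace slot 1: 2·((-5)+(-12)) − (-3) = -31 → (-31,-5,-12)
replace slot 2: 2·((-31)+(-12)) − (-5) = -81 → (-31,-81,-12)
replace slot 1: 2·((-81)+(-12)) − (-31) = -155 → (-155,-81,-12)

-155,-81,-12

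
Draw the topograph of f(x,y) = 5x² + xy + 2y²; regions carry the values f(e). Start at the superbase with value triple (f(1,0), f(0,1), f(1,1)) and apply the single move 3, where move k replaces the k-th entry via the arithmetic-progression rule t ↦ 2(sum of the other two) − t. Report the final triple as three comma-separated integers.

start (5,2,8) = (f(1,0),f(0,1),f(1,1))
replace slot 3: 2·(5+2) − 8 = 6 → (5,2,6)

5,2,6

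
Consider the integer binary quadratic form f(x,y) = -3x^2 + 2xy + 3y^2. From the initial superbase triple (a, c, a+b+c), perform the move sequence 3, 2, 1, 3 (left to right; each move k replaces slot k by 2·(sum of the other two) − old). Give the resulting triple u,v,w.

start (-3,3,2) = (f(1,0),f(0,1),f(1,1))
replace slot 3: 2·((-3)+3) − 2 = -2 → (-3,3,-2)
replace slot 2: 2·((-3)+(-2)) − 3 = -13 → (-3,-13,-2)
replace slot 1: 2·((-13)+(-2)) − (-3) = -27 → (-27,-13,-2)
replace slot 3: 2·((-27)+(-13)) − (-2) = -78 → (-27,-13,-78)

-27,-13,-78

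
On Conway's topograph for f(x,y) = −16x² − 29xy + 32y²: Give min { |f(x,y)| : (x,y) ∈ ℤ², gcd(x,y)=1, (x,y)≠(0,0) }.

descent: ρ → (32,29,-16)  [lands on river]
river: ρ → (-16,35,26)
river: ρ → (26,17,-25)
river: ρ → (-25,33,18)
river: ρ → (18,39,-19)
river: ρ → (-19,37,20)
river: ρ → (20,43,-13)
river: ρ → (-13,35,32)
closes: descent 1, river 8
min |a| on river = 13

13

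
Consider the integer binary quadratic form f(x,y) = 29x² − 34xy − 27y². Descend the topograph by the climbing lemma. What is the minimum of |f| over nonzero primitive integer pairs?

descent: ρ → (-27,34,29)  [lands on river]
river: ρ → (29,24,-32)
river: ρ → (-32,40,21)
river: ρ → (21,44,-28)
river: ρ → (-28,12,37)
river: ρ → (37,62,-3)
river: ρ → (-3,64,16)
river: ρ → (16,64,-3)
river: ρ → (-3,62,37)
river: ρ → (37,12,-28)
river: ρ → (-28,44,21)
river: ρ → (21,40,-32)
river: ρ → (-32,24,29)
river: ρ → (29,34,-27)
river: ρ → (-27,20,36)
river: ρ → (36,52,-11)
river: ρ → (-11,58,21)
river: ρ → (21,26,-43)
river: ρ → (-43,60,4)
river: ρ → (4,60,-43)
river: ρ → (-43,26,21)
river: ρ → (21,58,-11)
river: ρ → (-11,52,36)
river: ρ → (36,20,-27)
closes: descent 1, river 24
min |a| on river = 3

3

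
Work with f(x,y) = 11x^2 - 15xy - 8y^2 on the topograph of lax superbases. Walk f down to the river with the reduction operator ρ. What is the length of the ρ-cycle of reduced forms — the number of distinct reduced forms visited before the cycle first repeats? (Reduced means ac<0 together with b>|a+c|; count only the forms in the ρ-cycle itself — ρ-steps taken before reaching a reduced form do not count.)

D = 577, ⌊√D⌋ = 24
descent: ρ → (-8,15,11)  [lands on river]
river: ρ → (11,7,-12)
river: ρ → (-12,17,6)
river: ρ → (6,19,-9)
river: ρ → (-9,17,8)
river: ρ → (8,15,-11)
river: ρ → (-11,7,12)
river: ρ → (12,17,-6)
river: ρ → (-6,19,9)
river: ρ → (9,17,-8)
ρ-cycle length = 10 (tail of 1 descent step not counted)

10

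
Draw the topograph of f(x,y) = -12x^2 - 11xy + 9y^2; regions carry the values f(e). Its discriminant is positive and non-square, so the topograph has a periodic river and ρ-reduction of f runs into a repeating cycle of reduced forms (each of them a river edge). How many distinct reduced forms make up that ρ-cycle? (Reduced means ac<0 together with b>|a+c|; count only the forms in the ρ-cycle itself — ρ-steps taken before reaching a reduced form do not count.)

D = 553, ⌊√D⌋ = 23
descent: ρ → (9,11,-12)  [lands on river]
river: ρ → (-12,13,8)
river: ρ → (8,19,-6)
river: ρ → (-6,17,11)
river: ρ → (11,5,-12)
river: ρ → (-12,19,4)
river: ρ → (4,21,-7)
river: ρ → (-7,21,4)
river: ρ → (4,19,-12)
river: ρ → (-12,5,11)
river: ρ → (11,17,-6)
river: ρ → (-6,19,8)
river: ρ → (8,13,-12)
river: ρ → (-12,11,9)
river: ρ → (9,7,-14)
river: ρ → (-14,21,2)
river: ρ → (2,23,-3)
river: ρ → (-3,19,16)
river: ρ → (16,13,-6)
river: ρ → (-6,23,1)
river: ρ → (1,23,-6)
river: ρ → (-6,13,16)
river: ρ → (16,19,-3)
river: ρ → (-3,23,2)
river: ρ → (2,21,-14)
river: ρ → (-14,7,9)
ρ-cycle length = 26 (tail of 1 descent step not counted)

26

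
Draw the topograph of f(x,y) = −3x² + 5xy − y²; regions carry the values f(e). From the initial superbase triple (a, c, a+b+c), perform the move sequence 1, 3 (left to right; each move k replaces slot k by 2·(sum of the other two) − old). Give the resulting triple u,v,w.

start (-3,-1,1) = (f(1,0),f(0,1),f(1,1))
replace slot 1: 2·((-1)+1) − (-3) = 3 → (3,-1,1)
replace slot 3: 2·(3+(-1)) − 1 = 3 → (3,-1,3)

3,-1,3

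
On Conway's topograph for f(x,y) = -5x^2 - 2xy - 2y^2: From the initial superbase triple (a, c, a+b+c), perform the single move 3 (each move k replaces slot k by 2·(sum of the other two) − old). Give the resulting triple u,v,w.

start (-5,-2,-9) = (f(1,0),f(0,1),f(1,1))
replace slot 3: 2·((-5)+(-2)) − (-9) = -5 → (-5,-2,-5)

-5,-2,-5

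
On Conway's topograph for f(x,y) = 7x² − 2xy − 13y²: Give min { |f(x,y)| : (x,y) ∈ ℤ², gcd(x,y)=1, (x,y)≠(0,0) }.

descent: ρ → (-13,2,7)
descent: ρ → (7,12,-8)  [lands on river]
river: ρ → (-8,4,11)
river: ρ → (11,18,-1)
river: ρ → (-1,18,11)
river: ρ → (11,4,-8)
river: ρ → (-8,12,7)
river: ρ → (7,16,-4)
river: ρ → (-4,16,7)
closes: descent 2, river 8
min |a| on river = 1

1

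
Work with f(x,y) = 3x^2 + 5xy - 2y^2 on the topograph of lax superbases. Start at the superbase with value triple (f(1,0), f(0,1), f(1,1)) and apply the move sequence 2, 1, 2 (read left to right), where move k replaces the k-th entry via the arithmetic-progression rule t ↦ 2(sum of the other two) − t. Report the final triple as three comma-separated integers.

start (3,-2,6) = (f(1,0),f(0,1),f(1,1))
replace slot 2: 2·(3+6) − (-2) = 20 → (3,20,6)
replace slot 1: 2·(20+6) − 3 = 49 → (49,20,6)
replace slot 2: 2·(49+6) − 20 = 90 → (49,90,6)

49,90,6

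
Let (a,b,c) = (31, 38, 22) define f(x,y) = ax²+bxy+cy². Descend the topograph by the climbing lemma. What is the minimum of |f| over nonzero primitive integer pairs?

translate: b→-24 (≡38 mod 62), so (31,38,22)→(31,-24,15)
flip: (31,-24,15)→(15,24,31)
translate: b→-6 (≡24 mod 30), so (15,24,31)→(15,-6,22)
reduced (well bottom): (15,-6,22) with a≤c, −a<b≤a
well minimum = a = 15

15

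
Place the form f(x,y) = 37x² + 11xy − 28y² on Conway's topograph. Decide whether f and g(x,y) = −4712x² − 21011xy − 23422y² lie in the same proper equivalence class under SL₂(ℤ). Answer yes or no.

D₁ = 4265, D₂ = 4265
river cycle of f (length 50): (-28, 45, 20), (20, 35, -38), (-38, 41, 17), (17, 61, -8), (-8, 51, 52), (52, 53, -7), (-7, 59, 28), (28, 53, -13), (-13, 51, 32), (32, 13, -32), … (40 more)
river cycle of g (length 50): (-28, 45, 20), (20, 35, -38), (-38, 41, 17), (17, 61, -8), (-8, 51, 52), (52, 53, -7), (-7, 59, 28), (28, 53, -13), (-13, 51, 32), (32, 13, -32), … (40 more)
cycles coincide ⇒ equivalent

yes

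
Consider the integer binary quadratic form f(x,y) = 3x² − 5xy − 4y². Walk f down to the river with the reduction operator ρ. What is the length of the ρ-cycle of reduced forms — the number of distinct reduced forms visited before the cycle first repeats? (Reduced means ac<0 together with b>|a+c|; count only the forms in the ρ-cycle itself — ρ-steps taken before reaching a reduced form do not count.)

D = 73, ⌊√D⌋ = 8
descent: ρ → (-4,5,3)  [lands on river]
river: ρ → (3,7,-2)
river: ρ → (-2,5,6)
river: ρ → (6,7,-1)
river: ρ → (-1,7,6)
river: ρ → (6,5,-2)
river: ρ → (-2,7,3)
river: ρ → (3,5,-4)
river: ρ → (-4,3,4)
river: ρ → (4,5,-3)
river: ρ → (-3,7,2)
river: ρ → (2,5,-6)
river: ρ → (-6,7,1)
river: ρ → (1,7,-6)
river: ρ → (-6,5,2)
river: ρ → (2,7,-3)
river: ρ → (-3,5,4)
river: ρ → (4,3,-4)
ρ-cycle length = 18 (tail of 1 descent step not counted)

18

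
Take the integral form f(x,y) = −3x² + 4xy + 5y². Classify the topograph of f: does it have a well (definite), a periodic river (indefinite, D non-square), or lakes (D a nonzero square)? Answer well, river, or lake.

D = b²−4ac = 4² − 4·(-3)·5 = 76
D > 0 non-square ⇒ indefinite ⇒ periodic river

river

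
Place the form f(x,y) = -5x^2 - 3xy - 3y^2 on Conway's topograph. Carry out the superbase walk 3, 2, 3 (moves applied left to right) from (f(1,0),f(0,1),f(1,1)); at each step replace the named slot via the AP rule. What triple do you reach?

start (-5,-3,-11) = (f(1,0),f(0,1),f(1,1))
replace slot 3: 2·((-5)+(-3)) − (-11) = -5 → (-5,-3,-5)
replace slot 2: 2·((-5)+(-5)) − (-3) = -17 → (-5,-17,-5)
replace slot 3: 2·((-5)+(-17)) − (-5) = -39 → (-5,-17,-39)

-5,-17,-39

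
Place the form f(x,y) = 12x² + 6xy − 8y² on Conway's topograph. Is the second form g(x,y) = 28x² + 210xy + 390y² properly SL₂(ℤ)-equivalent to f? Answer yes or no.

D₁ = 420, D₂ = 420
river cycle of f (length 6): (-8, 10, 10), (10, 10, -8), (-8, 6, 12), (12, 18, -2), (-2, 18, 12), (12, 6, -8)
river cycle of g (length 6): (-2, 18, 12), (12, 6, -8), (-8, 10, 10), (10, 10, -8), (-8, 6, 12), (12, 18, -2)
cycles coincide ⇒ equivalent

yes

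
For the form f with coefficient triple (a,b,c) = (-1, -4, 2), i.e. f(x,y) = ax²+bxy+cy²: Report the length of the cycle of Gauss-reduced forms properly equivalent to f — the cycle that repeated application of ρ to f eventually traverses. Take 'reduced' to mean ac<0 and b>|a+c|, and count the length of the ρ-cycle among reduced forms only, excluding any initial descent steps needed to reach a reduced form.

D = 24, ⌊√D⌋ = 4
descent: ρ → (2,4,-1)  [lands on river]
river: ρ → (-1,4,2)
ρ-cycle length = 2 (tail of 1 descent step not counted)

2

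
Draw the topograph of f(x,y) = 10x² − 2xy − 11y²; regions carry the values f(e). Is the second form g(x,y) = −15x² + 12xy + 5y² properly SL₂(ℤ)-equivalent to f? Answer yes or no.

D₁ = 444, D₂ = 444
river cycle of f (length 6): (-11, 2, 10), (10, 18, -3), (-3, 18, 10), (10, 2, -11), (-11, 20, 1), (1, 20, -11)
river cycle of g (length 6): (5, 18, -6), (-6, 18, 5), (5, 12, -15), (-15, 18, 2), (2, 18, -15), (-15, 12, 5)
cycles differ ⇒ inequivalent

no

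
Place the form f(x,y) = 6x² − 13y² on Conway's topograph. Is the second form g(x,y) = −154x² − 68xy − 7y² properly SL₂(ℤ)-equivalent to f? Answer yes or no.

D₁ = 312, D₂ = 312
river cycle of f (length 4): (6, 12, -7), (-7, 16, 2), (2, 16, -7), (-7, 12, 6)
river cycle of g (length 4): (-7, 12, 6), (6, 12, -7), (-7, 16, 2), (2, 16, -7)
cycles coincide ⇒ equivalent

yes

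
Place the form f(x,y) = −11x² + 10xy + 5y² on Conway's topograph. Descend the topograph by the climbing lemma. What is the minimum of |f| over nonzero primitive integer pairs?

river: ρ → (5,10,-11)
river: ρ → (-11,12,4)
river: ρ → (4,12,-11)
river: ρ → (-11,10,5)
closes: descent 0, river 4
min |a| on river = 4

4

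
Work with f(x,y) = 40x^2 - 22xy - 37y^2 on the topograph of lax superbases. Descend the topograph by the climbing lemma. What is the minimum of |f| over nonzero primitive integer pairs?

descent: ρ → (-37,22,40)  [lands on river]
river: ρ → (40,58,-19)
river: ρ → (-19,56,43)
river: ρ → (43,30,-32)
river: ρ → (-32,34,41)
river: ρ → (41,48,-25)
river: ρ → (-25,52,37)
river: ρ → (37,22,-40)
river: ρ → (-40,58,19)
river: ρ → (19,56,-43)
river: ρ → (-43,30,32)
river: ρ → (32,34,-41)
river: ρ → (-41,48,25)
river: ρ → (25,52,-37)
closes: descent 1, river 14
min |a| on river = 19

19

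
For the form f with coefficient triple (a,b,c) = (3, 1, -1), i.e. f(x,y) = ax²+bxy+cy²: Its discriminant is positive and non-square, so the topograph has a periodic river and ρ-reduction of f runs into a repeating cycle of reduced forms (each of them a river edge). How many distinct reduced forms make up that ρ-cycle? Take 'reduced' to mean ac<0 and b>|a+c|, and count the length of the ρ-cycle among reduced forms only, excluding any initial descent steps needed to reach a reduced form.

D = 13, ⌊√D⌋ = 3
descent: ρ → (-1,3,1)  [lands on river]
river: ρ → (1,3,-1)
ρ-cycle length = 2 (tail of 1 descent step not counted)

2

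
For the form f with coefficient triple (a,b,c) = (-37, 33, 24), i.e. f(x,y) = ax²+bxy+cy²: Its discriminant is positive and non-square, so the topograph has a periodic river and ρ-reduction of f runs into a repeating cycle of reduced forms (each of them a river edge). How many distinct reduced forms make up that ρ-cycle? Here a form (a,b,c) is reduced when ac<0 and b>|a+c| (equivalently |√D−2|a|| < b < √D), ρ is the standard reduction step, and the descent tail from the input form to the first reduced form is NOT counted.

D = 4641, ⌊√D⌋ = 68
river: ρ → (24,63,-7)
river: ρ → (-7,63,24)
river: ρ → (24,33,-37)
river: ρ → (-37,41,20)
river: ρ → (20,39,-39)
river: ρ → (-39,39,20)
river: ρ → (20,41,-37)
river: ρ → (-37,33,24)
ρ-cycle length = 8 (tail of 0 descent steps not counted)

8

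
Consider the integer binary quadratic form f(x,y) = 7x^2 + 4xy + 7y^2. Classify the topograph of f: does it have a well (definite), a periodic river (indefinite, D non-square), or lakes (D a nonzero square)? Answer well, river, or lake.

D = b²−4ac = 4² − 4·7·7 = -180
D < 0 ⇒ definite ⇒ every region one sign ⇒ single well

well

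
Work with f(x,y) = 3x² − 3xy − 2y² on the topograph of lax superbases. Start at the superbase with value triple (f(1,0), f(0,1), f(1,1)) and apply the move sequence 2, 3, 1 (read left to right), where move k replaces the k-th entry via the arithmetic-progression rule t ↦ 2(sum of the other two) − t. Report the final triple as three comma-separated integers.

start (3,-2,-2) = (f(1,0),f(0,1),f(1,1))
replace slot 2: 2·(3+(-2)) − (-2) = 4 → (3,4,-2)
replace slot 3: 2·(3+4) − (-2) = 16 → (3,4,16)
replace slot 1: 2·(4+16) − 3 = 37 → (37,4,16)

37,4,16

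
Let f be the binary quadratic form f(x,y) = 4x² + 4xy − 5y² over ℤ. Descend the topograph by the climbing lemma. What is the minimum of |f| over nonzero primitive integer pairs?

river: ρ → (-5,6,3)
river: ρ → (3,6,-5)
river: ρ → (-5,4,4)
river: ρ → (4,4,-5)
closes: descent 0, river 4
min |a| on river = 3

3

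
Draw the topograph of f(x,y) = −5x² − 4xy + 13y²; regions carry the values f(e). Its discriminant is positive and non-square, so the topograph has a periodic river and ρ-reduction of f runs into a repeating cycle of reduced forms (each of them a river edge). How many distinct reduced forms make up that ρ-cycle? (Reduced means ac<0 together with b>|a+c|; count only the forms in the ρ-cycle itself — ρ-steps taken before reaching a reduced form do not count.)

D = 276, ⌊√D⌋ = 16
descent: ρ → (13,4,-5)
descent: ρ → (-5,16,1)  [lands on river]
river: ρ → (1,16,-5)
river: ρ → (-5,14,4)
river: ρ → (4,10,-11)
river: ρ → (-11,12,3)
river: ρ → (3,12,-11)
river: ρ → (-11,10,4)
river: ρ → (4,14,-5)
ρ-cycle length = 8 (tail of 2 descent steps not counted)

8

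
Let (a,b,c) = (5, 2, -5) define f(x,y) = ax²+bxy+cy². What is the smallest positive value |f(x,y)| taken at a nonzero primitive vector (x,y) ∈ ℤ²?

river: ρ → (-5,8,2)
river: ρ → (2,8,-5)
river: ρ → (-5,2,5)
river: ρ → (5,8,-2)
river: ρ → (-2,8,5)
river: ρ → (5,2,-5)
closes: descent 0, river 6
min |a| on river = 2

2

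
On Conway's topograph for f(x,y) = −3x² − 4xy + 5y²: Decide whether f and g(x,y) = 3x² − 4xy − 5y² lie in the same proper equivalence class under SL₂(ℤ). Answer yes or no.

D₁ = 76, D₂ = 76
river cycle of f (length 6): (5, 4, -3), (-3, 8, 1), (1, 8, -3), (-3, 4, 5), (5, 6, -2), (-2, 6, 5)
river cycle of g (length 6): (-5, 4, 3), (3, 8, -1), (-1, 8, 3), (3, 4, -5), (-5, 6, 2), (2, 6, -5)
cycles differ ⇒ inequivalent

no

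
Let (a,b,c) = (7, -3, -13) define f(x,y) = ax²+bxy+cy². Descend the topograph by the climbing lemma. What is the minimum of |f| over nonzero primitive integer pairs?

descent: ρ → (-13,3,7)
descent: ρ → (7,11,-9)  [lands on river]
river: ρ → (-9,7,9)
river: ρ → (9,11,-7)
river: ρ → (-7,17,3)
river: ρ → (3,19,-1)
river: ρ → (-1,19,3)
river: ρ → (3,17,-7)
river: ρ → (-7,11,9)
river: ρ → (9,7,-9)
river: ρ → (-9,11,7)
river: ρ → (7,17,-3)
river: ρ → (-3,19,1)
river: ρ → (1,19,-3)
river: ρ → (-3,17,7)
closes: descent 2, river 14
min |a| on river = 1

1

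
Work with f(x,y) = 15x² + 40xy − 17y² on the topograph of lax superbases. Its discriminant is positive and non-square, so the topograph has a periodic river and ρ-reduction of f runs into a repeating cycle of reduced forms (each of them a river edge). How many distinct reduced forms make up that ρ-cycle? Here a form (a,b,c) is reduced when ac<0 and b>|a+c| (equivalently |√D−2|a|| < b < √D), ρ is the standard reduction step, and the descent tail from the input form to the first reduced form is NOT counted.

D = 2620, ⌊√D⌋ = 51
river: ρ → (-17,28,27)
river: ρ → (27,26,-18)
river: ρ → (-18,46,7)
river: ρ → (7,38,-42)
river: ρ → (-42,46,3)
river: ρ → (3,50,-10)
river: ρ → (-10,50,3)
river: ρ → (3,46,-42)
river: ρ → (-42,38,7)
river: ρ → (7,46,-18)
river: ρ → (-18,26,27)
river: ρ → (27,28,-17)
river: ρ → (-17,40,15)
river: ρ → (15,50,-2)
river: ρ → (-2,50,15)
river: ρ → (15,40,-17)
ρ-cycle length = 16 (tail of 0 descent steps not counted)

16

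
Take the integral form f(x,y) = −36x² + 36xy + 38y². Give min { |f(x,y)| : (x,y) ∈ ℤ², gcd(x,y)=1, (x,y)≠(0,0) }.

river: ρ → (38,40,-34)
river: ρ → (-34,28,44)
river: ρ → (44,60,-18)
river: ρ → (-18,48,62)
river: ρ → (62,76,-4)
river: ρ → (-4,76,62)
river: ρ → (62,48,-18)
river: ρ → (-18,60,44)
river: ρ → (44,28,-34)
river: ρ → (-34,40,38)
river: ρ → (38,36,-36)
river: ρ → (-36,36,38)
closes: descent 0, river 12
min |a| on river = 4

4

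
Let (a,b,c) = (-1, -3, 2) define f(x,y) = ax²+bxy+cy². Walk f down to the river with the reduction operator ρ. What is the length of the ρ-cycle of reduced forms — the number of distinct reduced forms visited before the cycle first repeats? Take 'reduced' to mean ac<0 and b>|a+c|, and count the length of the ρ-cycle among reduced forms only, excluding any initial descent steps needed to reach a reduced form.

D = 17, ⌊√D⌋ = 4
descent: ρ → (2,3,-1)  [lands on river]
river: ρ → (-1,3,2)
river: ρ → (2,1,-2)
river: ρ → (-2,3,1)
river: ρ → (1,3,-2)
river: ρ → (-2,1,2)
ρ-cycle length = 6 (tail of 1 descent step not counted)

6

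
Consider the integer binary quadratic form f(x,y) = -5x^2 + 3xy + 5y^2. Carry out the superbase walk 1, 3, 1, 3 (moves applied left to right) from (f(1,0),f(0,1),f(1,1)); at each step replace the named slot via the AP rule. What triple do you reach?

start (-5,5,3) = (f(1,0),f(0,1),f(1,1))
replace slot 1: 2·(5+3) − (-5) = 21 → (21,5,3)
replace slot 3: 2·(21+5) − 3 = 49 → (21,5,49)
replace slot 1: 2·(5+49) − 21 = 87 → (87,5,49)
replace slot 3: 2·(87+5) − 49 = 135 → (87,5,135)

87,5,135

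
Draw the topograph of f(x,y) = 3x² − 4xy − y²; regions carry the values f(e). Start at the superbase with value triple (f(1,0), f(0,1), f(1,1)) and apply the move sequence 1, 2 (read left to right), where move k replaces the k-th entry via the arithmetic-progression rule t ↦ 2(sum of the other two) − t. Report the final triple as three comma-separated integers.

start (3,-1,-2) = (f(1,0),f(0,1),f(1,1))
replace slot 1: 2·((-1)+(-2)) − 3 = -9 → (-9,-1,-2)
replace slot 2: 2·((-9)+(-2)) − (-1) = -21 → (-9,-21,-2)

-9,-21,-2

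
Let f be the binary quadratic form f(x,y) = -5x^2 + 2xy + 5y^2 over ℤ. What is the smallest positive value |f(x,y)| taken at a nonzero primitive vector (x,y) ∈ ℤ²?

river: ρ → (5,8,-2)
river: ρ → (-2,8,5)
river: ρ → (5,2,-5)
river: ρ → (-5,8,2)
river: ρ → (2,8,-5)
river: ρ → (-5,2,5)
closes: descent 0, river 6
min |a| on river = 2

2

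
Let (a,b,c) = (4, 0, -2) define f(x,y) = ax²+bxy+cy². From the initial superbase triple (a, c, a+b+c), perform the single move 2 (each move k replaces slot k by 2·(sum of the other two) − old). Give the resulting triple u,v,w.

start (4,-2,2) = (f(1,0),f(0,1),f(1,1))
replace slot 2: 2·(4+2) − (-2) = 14 → (4,14,2)

4,14,2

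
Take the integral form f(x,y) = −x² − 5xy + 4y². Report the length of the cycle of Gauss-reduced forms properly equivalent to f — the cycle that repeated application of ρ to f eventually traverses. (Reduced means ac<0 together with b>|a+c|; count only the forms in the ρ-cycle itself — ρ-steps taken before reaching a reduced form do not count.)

D = 41, ⌊√D⌋ = 6
descent: ρ → (4,5,-1)  [lands on river]
river: ρ → (-1,5,4)
river: ρ → (4,3,-2)
river: ρ → (-2,5,2)
river: ρ → (2,3,-4)
river: ρ → (-4,5,1)
river: ρ → (1,5,-4)
river: ρ → (-4,3,2)
river: ρ → (2,5,-2)
river: ρ → (-2,3,4)
ρ-cycle length = 10 (tail of 1 descent step not counted)

10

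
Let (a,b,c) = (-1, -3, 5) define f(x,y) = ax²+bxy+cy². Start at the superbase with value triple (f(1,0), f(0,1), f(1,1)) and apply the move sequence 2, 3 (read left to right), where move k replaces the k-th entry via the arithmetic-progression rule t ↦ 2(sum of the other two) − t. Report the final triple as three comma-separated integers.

start (-1,5,1) = (f(1,0),f(0,1),f(1,1))
replace slot 2: 2·((-1)+1) − 5 = -5 → (-1,-5,1)
replace slot 3: 2·((-1)+(-5)) − 1 = -13 → (-1,-5,-13)

-1,-5,-13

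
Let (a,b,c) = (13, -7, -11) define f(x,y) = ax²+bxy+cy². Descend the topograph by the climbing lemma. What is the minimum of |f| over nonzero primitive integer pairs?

descent: ρ → (-11,7,13)  [lands on river]
river: ρ → (13,19,-5)
river: ρ → (-5,21,9)
river: ρ → (9,15,-11)
closes: descent 1, river 4
min |a| on river = 5

5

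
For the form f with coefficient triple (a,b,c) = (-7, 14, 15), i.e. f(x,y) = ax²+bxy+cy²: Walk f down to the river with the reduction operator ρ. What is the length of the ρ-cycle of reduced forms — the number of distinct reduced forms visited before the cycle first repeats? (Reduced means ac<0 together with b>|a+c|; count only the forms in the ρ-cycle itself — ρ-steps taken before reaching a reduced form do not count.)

D = 616, ⌊√D⌋ = 24
river: ρ → (15,16,-6)
river: ρ → (-6,20,9)
river: ρ → (9,16,-10)
river: ρ → (-10,24,1)
river: ρ → (1,24,-10)
river: ρ → (-10,16,9)
river: ρ → (9,20,-6)
river: ρ → (-6,16,15)
river: ρ → (15,14,-7)
river: ρ → (-7,14,15)
ρ-cycle length = 10 (tail of 0 descent steps not counted)

10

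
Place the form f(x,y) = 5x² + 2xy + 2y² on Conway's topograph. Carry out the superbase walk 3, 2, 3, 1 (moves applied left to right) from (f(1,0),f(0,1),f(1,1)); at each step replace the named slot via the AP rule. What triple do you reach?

start (5,2,9) = (f(1,0),f(0,1),f(1,1))
replace slot 3: 2·(5+2) − 9 = 5 → (5,2,5)
replace slot 2: 2·(5+5) − 2 = 18 → (5,18,5)
replace slot 3: 2·(5+18) − 5 = 41 → (5,18,41)
replace slot 1: 2·(18+41) − 5 = 113 → (113,18,41)

113,18,41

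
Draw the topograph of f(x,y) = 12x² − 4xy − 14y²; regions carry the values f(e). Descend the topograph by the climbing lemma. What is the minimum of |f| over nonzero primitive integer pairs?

descent: ρ → (-14,4,12)  [lands on river]
river: ρ → (12,20,-6)
river: ρ → (-6,16,18)
river: ρ → (18,20,-4)
river: ρ → (-4,20,18)
river: ρ → (18,16,-6)
river: ρ → (-6,20,12)
river: ρ → (12,4,-14)
river: ρ → (-14,24,2)
river: ρ → (2,24,-14)
closes: descent 1, river 10
min |a| on river = 2

2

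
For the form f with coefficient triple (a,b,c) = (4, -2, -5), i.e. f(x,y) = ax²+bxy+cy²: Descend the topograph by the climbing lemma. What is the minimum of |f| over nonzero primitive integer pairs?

descent: ρ → (-5,2,4)  [lands on river]
river: ρ → (4,6,-3)
river: ρ → (-3,6,4)
river: ρ → (4,2,-5)
river: ρ → (-5,8,1)
river: ρ → (1,8,-5)
closes: descent 1, river 6
min |a| on river = 1

1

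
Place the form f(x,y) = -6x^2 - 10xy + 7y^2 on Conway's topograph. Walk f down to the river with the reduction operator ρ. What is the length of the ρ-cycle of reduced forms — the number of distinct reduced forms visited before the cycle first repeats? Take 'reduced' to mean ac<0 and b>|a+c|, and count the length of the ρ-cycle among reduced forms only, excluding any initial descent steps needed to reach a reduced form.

D = 268, ⌊√D⌋ = 16
descent: ρ → (7,10,-6)  [lands on river]
river: ρ → (-6,14,3)
river: ρ → (3,16,-1)
river: ρ → (-1,16,3)
river: ρ → (3,14,-6)
river: ρ → (-6,10,7)
river: ρ → (7,4,-9)
river: ρ → (-9,14,2)
river: ρ → (2,14,-9)
river: ρ → (-9,4,7)
ρ-cycle length = 10 (tail of 1 descent step not counted)

10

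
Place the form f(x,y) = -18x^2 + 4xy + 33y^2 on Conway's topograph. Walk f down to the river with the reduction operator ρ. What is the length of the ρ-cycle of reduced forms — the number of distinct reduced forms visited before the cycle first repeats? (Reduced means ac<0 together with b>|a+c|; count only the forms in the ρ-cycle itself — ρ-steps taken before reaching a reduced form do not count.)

D = 2392, ⌊√D⌋ = 48
descent: ρ → (33,-4,-18)
descent: ρ → (-18,40,11)  [lands on river]
river: ρ → (11,48,-2)
river: ρ → (-2,48,11)
river: ρ → (11,40,-18)
river: ρ → (-18,32,19)
river: ρ → (19,44,-6)
river: ρ → (-6,40,33)
river: ρ → (33,26,-13)
river: ρ → (-13,26,33)
river: ρ → (33,40,-6)
river: ρ → (-6,44,19)
river: ρ → (19,32,-18)
ρ-cycle length = 12 (tail of 2 descent steps not counted)

12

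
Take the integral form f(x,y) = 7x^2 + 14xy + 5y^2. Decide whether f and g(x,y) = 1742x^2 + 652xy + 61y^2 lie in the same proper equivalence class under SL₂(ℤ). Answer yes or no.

D₁ = 56, D₂ = 56
river cycle of f (length 4): (5, 6, -1), (-1, 6, 5), (5, 4, -2), (-2, 4, 5)
river cycle of g (length 4): (-2, 4, 5), (5, 6, -1), (-1, 6, 5), (5, 4, -2)
cycles coincide ⇒ equivalent

yes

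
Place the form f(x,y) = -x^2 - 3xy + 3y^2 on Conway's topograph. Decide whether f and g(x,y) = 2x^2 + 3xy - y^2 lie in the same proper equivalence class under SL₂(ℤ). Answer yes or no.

D₁ = 21, D₂ = 17
discriminants differ ⇒ not SL₂(ℤ)-equivalent

no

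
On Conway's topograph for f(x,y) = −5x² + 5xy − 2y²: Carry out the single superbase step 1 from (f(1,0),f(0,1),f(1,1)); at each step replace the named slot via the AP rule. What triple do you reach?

start (-5,-2,-2) = (f(1,0),f(0,1),f(1,1))
replace slot 1: 2·((-2)+(-2)) − (-5) = -3 → (-3,-2,-2)

-3,-2,-2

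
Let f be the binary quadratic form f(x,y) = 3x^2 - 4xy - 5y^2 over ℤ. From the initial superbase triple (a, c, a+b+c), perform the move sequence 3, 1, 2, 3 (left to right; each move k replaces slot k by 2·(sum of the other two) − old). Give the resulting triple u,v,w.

start (3,-5,-6) = (f(1,0),f(0,1),f(1,1))
replace slot 3: 2·(3+(-5)) − (-6) = 2 → (3,-5,2)
replace slot 1: 2·((-5)+2) − 3 = -9 → (-9,-5,2)
replace slot 2: 2·((-9)+2) − (-5) = -9 → (-9,-9,2)
replace slot 3: 2·((-9)+(-9)) − 2 = -38 → (-9,-9,-38)

-9,-9,-38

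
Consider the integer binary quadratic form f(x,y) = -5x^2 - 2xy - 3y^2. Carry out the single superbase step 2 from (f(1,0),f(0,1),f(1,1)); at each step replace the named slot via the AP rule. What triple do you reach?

start (-5,-3,-10) = (f(1,0),f(0,1),f(1,1))
replace slot 2: 2·((-5)+(-10)) − (-3) = -27 → (-5,-27,-10)

-5,-27,-10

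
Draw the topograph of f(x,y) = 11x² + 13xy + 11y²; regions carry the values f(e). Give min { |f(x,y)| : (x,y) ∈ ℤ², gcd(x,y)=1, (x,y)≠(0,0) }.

translate: b→-9 (≡13 mod 22), so (11,13,11)→(11,-9,9)
flip: (11,-9,9)→(9,9,11)
reduced (well bottom): (9,9,11) with a≤c, −a<b≤a
well minimum = a = 9

9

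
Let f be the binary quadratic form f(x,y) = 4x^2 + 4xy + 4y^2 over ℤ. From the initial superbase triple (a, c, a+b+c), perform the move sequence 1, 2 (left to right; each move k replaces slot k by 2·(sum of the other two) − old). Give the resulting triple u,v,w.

start (4,4,12) = (f(1,0),f(0,1),f(1,1))
replace slot 1: 2·(4+12) − 4 = 28 → (28,4,12)
replace slot 2: 2·(28+12) − 4 = 76 → (28,76,12)

28,76,12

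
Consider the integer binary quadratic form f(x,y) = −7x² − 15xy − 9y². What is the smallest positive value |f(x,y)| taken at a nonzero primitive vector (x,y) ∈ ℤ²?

translate: b→1 (≡15 mod 14), so (7,15,9)→(7,1,1)
flip: (7,1,1)→(1,-1,7)
translate: b→1 (≡-1 mod 2), so (1,-1,7)→(1,1,7)
reduced (well bottom): (1,1,7) with a≤c, −a<b≤a
well minimum |f| = |-1| = 1 (negative-definite)

1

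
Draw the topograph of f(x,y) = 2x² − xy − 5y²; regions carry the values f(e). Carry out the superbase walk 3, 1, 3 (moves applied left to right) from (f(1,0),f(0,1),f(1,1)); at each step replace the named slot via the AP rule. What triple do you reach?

start (2,-5,-4) = (f(1,0),f(0,1),f(1,1))
replace slot 3: 2·(2+(-5)) − (-4) = -2 → (2,-5,-2)
replace slot 1: 2·((-5)+(-2)) − 2 = -16 → (-16,-5,-2)
replace slot 3: 2·((-16)+(-5)) − (-2) = -40 → (-16,-5,-40)

-16,-5,-40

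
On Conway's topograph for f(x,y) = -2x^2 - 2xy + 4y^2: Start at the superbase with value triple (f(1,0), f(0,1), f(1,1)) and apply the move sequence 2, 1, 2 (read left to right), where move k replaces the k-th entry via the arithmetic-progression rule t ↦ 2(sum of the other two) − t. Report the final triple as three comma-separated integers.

start (-2,4,0) = (f(1,0),f(0,1),f(1,1))
replace slot 2: 2·((-2)+0) − 4 = -8 → (-2,-8,0)
replace slot 1: 2·((-8)+0) − (-2) = -14 → (-14,-8,0)
replace slot 2: 2·((-14)+0) − (-8) = -20 → (-14,-20,0)

-14,-20,0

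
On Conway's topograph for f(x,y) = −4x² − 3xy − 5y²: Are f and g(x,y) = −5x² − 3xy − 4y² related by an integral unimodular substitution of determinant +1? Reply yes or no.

D₁ = -71, D₂ = -71
f is negative-definite; reduce −f:
−f: reduced (well bottom): (4,3,5) with a≤c, −a<b≤a
flip sign back: reduced form of f is (-4,-3,-5)
g is negative-definite; reduce −g:
−g: flip: (5,3,4)→(4,-3,5)
−g: reduced (well bottom): (4,-3,5) with a≤c, −a<b≤a
flip sign back: reduced form of g is (-4,3,-5)
reduced forms (-4, -3, -5) vs (-4, 3, -5) ⇒ inequivalent

no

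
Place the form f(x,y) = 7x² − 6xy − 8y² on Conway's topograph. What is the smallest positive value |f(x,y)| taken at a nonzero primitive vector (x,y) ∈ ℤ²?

descent: ρ → (-8,6,7)  [lands on river]
river: ρ → (7,8,-7)
river: ρ → (-7,6,8)
river: ρ → (8,10,-5)
river: ρ → (-5,10,8)
river: ρ → (8,6,-7)
river: ρ → (-7,8,7)
river: ρ → (7,6,-8)
river: ρ → (-8,10,5)
river: ρ → (5,10,-8)
closes: descent 1, river 10
min |a| on river = 5

5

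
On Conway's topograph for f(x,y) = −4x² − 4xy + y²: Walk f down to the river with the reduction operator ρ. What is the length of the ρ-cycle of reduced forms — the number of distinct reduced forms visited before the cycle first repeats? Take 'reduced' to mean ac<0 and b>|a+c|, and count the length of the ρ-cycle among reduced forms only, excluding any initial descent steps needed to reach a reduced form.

D = 32, ⌊√D⌋ = 5
descent: ρ → (1,4,-4)  [lands on river]
river: ρ → (-4,4,1)
ρ-cycle length = 2 (tail of 1 descent step not counted)

2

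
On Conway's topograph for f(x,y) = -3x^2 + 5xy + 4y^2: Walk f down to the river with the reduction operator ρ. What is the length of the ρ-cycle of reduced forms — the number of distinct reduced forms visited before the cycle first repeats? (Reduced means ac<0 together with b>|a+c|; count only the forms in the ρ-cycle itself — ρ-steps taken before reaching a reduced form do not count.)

D = 73, ⌊√D⌋ = 8
river: ρ → (4,3,-4)
river: ρ → (-4,5,3)
river: ρ → (3,7,-2)
river: ρ → (-2,5,6)
river: ρ → (6,7,-1)
river: ρ → (-1,7,6)
river: ρ → (6,5,-2)
river: ρ → (-2,7,3)
river: ρ → (3,5,-4)
river: ρ → (-4,3,4)
river: ρ → (4,5,-3)
river: ρ → (-3,7,2)
river: ρ → (2,5,-6)
river: ρ → (-6,7,1)
river: ρ → (1,7,-6)
river: ρ → (-6,5,2)
river: ρ → (2,7,-3)
river: ρ → (-3,5,4)
ρ-cycle length = 18 (tail of 0 descent steps not counted)

18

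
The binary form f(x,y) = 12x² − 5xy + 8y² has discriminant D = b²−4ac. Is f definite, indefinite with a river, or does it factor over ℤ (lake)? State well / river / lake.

D = b²−4ac = (-5)² − 4·12·8 = -359
D < 0 ⇒ definite ⇒ every region one sign ⇒ single well

well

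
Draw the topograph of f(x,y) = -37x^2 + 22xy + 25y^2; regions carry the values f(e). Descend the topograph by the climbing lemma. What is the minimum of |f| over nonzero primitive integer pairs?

river: ρ → (25,28,-34)
river: ρ → (-34,40,19)
river: ρ → (19,36,-38)
river: ρ → (-38,40,17)
river: ρ → (17,62,-5)
river: ρ → (-5,58,41)
river: ρ → (41,24,-22)
river: ρ → (-22,64,1)
river: ρ → (1,64,-22)
river: ρ → (-22,24,41)
river: ρ → (41,58,-5)
river: ρ → (-5,62,17)
river: ρ → (17,40,-38)
river: ρ → (-38,36,19)
river: ρ → (19,40,-34)
river: ρ → (-34,28,25)
river: ρ → (25,22,-37)
river: ρ → (-37,52,10)
river: ρ → (10,48,-47)
river: ρ → (-47,46,11)
river: ρ → (11,64,-2)
river: ρ → (-2,64,11)
river: ρ → (11,46,-47)
river: ρ → (-47,48,10)
river: ρ → (10,52,-37)
river: ρ → (-37,22,25)
closes: descent 0, river 26
min |a| on river = 1

1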